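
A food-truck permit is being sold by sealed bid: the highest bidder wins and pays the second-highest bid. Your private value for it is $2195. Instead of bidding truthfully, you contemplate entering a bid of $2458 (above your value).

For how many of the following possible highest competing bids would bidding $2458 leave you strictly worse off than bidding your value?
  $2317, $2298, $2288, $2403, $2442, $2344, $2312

7

The deviation hurts exactly when the highest competing bid lies strictly between $2195 and $2458 — overbidding then wins at a price above your value.
$2317: inside the interval → strictly worse (loss $122).
$2298: inside the interval → strictly worse (loss $103).
$2288: inside the interval → strictly worse (loss $93).
$2403: inside the interval → strictly worse (loss $208).
$2442: inside the interval → strictly worse (loss $247).
$2344: inside the interval → strictly worse (loss $149).
$2312: inside the interval → strictly worse (loss $117).
Count: 7.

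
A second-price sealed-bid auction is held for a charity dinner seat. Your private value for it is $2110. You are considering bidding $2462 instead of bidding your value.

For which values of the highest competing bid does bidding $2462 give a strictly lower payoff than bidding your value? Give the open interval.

If the competing bid is below $2110, both bids win at the same price — no difference.
If it is above $2462, both bids lose — no difference.
If it lies strictly between $2110 and $2462, bidding your value loses (payoff 0) while bidding $2462 wins at a price above your value (payoff negative).
So the deviation strictly hurts on the open interval ($2110, $2462).

($2110, $2462)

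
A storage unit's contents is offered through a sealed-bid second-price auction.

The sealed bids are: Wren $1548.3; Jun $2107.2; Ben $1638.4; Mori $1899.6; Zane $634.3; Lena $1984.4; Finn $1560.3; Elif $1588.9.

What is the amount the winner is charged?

$1984.4

Highest bid: Jun at $2107.2, so Jun wins.
Second-highest bid: Lena at $1984.4 — that is the price the winner pays.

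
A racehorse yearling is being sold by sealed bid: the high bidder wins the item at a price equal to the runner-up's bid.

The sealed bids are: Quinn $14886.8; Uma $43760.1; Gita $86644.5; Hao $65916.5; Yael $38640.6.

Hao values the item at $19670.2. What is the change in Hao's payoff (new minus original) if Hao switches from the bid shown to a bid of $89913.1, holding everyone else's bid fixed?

The highest bid among the other bidders is $86644.5; Hao's bid doesn't change that.
Original bid $65916.5: Hao is not highest (top rival bid is $86644.5); payoff $0.
Alternative bid $89913.1: Hao is highest, pays the top rival bid $86644.5; payoff $19670.2 − $86644.5 = −$66974.3.
Change in payoff = −$66974.3 − ($0) = −$66974.3.

−$66974.3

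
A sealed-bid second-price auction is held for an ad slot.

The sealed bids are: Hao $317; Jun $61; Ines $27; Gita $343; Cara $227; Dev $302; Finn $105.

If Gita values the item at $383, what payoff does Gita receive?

Highest bid: Gita at $343, so Gita wins.
Second-highest bid: Hao at $317 — that is the price the winner pays.
Gita's payoff = value − price = $383 − $317 = $66.

$66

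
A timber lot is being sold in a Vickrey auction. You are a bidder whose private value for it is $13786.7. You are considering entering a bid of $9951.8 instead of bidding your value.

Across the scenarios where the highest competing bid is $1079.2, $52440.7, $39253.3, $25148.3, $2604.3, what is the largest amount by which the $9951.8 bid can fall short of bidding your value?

$1079.2: same outcome either way → loss $0.
$52440.7: same outcome either way → loss $0.
$39253.3: same outcome either way → loss $0.
$25148.3: same outcome either way → loss $0.
$2604.3: same outcome either way → loss $0.
Maximum loss: $0.

$0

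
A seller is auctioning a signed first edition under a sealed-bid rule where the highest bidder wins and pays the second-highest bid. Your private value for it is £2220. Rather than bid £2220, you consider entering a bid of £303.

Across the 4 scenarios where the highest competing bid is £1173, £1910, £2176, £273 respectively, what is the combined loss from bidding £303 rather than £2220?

£1401

The deviation costs you only when the competing bid falls strictly between £303 and £2220; elsewhere both bids give the same outcome.
£1173: truthful payoff £1047, deviation payoff £0 → loss £1047.
£1910: truthful payoff £310, deviation payoff £0 → loss £310.
£2176: truthful payoff £44, deviation payoff £0 → loss £44.
£273: outcomes coincide → loss £0.
Total loss = £1047 + £310 + £44 = £1401.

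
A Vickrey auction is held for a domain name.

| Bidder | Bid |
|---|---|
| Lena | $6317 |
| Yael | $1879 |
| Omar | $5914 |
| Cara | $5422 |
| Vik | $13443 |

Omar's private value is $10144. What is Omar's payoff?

$0

Highest bid: Vik at $13443, so Vik wins.
Second-highest bid: Lena at $6317 — that is the price the winner pays.
Omar did not win, so Omar pays nothing and receives nothing: payoff $0.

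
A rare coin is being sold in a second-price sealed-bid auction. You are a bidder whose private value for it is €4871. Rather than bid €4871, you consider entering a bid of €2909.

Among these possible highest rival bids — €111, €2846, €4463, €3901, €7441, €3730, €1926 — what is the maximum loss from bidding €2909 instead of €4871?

€111: same outcome either way → loss €0.
€2846: same outcome either way → loss €0.
€4463: truthful gives €408, deviation gives €0 → loss €408.
€3901: truthful gives €970, deviation gives €0 → loss €970.
€7441: same outcome either way → loss €0.
€3730: truthful gives €1141, deviation gives €0 → loss €1141.
€1926: same outcome either way → loss €0.
Maximum loss: €1141.

€1141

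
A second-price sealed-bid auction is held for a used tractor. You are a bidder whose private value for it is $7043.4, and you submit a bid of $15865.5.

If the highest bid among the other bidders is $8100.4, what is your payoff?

−$1057

Your bid $15865.5 exceeds the highest competing bid $8100.4, so you win.
In a second-price auction the winner pays the second-highest bid, $8100.4.
Payoff = value − price = $7043.4 − $8100.4 = −$1057.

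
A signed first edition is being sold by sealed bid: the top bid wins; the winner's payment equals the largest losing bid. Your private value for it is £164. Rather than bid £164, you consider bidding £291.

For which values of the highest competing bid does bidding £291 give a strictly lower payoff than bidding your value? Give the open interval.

If the competing bid is below £164, both bids win at the same price — no difference.
If it is above £291, both bids lose — no difference.
If it lies strictly between £164 and £291, bidding your value loses (payoff 0) while bidding £291 wins at a price above your value (payoff negative).
So the deviation strictly hurts on the open interval (£164, £291).
Because the price is fixed by the runner-up's bid, deviating from your value can only change a good outcome into a bad one — never the reverse.

(£164, £291)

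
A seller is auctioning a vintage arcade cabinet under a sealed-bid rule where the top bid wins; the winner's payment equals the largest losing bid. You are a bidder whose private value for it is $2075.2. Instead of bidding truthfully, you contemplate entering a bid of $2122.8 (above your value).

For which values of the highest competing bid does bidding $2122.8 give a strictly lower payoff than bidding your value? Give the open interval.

If the competing bid is below $2075.2, both bids win at the same price — no difference.
If it is above $2122.8, both bids lose — no difference.
If it lies strictly between $2075.2 and $2122.8, bidding your value loses (payoff 0) while bidding $2122.8 wins at a price above your value (payoff negative).
So the deviation strictly hurts on the open interval ($2075.2, $2122.8).

($2075.2, $2122.8)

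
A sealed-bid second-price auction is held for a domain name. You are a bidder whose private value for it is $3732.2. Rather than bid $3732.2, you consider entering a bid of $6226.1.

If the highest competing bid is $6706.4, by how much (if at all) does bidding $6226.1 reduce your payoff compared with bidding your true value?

$0

Bidding your value $3732.2: you lose (since $3732.2 < $6706.4). Payoff $0.
Bidding $6226.1: you lose. Payoff $0.
Difference = $0 − $0 = $0; both bids lead to the same outcome because the competing bid is above both your value and your alternative bid.
Because the price is fixed by the runner-up's bid, deviating from your value can only change a good outcome into a bad one — never the reverse.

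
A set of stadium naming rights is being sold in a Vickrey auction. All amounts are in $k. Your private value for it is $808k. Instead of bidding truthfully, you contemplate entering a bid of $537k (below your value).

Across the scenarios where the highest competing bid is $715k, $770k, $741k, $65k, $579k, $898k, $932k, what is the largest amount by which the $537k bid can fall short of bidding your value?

$229k

$715k: truthful gives $93k, deviation gives $0k → loss $93k.
$770k: truthful gives $38k, deviation gives $0k → loss $38k.
$741k: truthful gives $67k, deviation gives $0k → loss $67k.
$65k: same outcome either way → loss $0k.
$579k: truthful gives $229k, deviation gives $0k → loss $229k.
$898k: same outcome either way → loss $0k.
$932k: same outcome either way → loss $0k.
Maximum loss: $229k.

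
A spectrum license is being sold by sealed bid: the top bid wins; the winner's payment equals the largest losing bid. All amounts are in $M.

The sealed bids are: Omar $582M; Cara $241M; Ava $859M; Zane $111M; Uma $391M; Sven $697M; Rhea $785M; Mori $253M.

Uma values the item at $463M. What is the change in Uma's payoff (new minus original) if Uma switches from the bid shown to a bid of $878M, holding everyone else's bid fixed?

−$396M

The highest bid among the other bidders is $859M; Uma's bid doesn't change that.
Original bid $391M: Uma is not highest (top rival bid is $859M); payoff $0M.
Alternative bid $878M: Uma is highest, pays the top rival bid $859M; payoff $463M − $859M = −$396M.
Change in payoff = −$396M − ($0M) = −$396M.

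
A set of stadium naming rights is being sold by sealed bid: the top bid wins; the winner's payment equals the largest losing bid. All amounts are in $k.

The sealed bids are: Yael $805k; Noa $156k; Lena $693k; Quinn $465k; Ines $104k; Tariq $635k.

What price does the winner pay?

$693k

Highest bid: Yael at $805k, so Yael wins.
Second-highest bid: Lena at $693k — that is the price the winner pays.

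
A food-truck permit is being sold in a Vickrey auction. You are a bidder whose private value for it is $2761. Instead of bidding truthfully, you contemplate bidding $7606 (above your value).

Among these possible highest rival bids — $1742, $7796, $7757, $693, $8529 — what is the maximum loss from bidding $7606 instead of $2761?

$0

$1742: same outcome either way → loss $0.
$7796: same outcome either way → loss $0.
$7757: same outcome either way → loss $0.
$693: same outcome either way → loss $0.
$8529: same outcome either way → loss $0.
Maximum loss: $0.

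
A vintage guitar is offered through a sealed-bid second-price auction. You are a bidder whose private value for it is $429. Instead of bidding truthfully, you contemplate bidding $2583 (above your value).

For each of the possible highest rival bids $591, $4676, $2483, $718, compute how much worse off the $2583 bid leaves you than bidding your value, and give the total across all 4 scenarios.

The deviation costs you only when the competing bid falls strictly between $429 and $2583; elsewhere both bids give the same outcome.
$591: truthful payoff $0, deviation payoff −$162 → loss $162.
$4676: outcomes coincide → loss $0.
$2483: truthful payoff $0, deviation payoff −$2054 → loss $2054.
$718: truthful payoff $0, deviation payoff −$289 → loss $289.
Total loss = $162 + $2054 + $289 = $2505.
Because the price is fixed by the runner-up's bid, deviating from your value can only change a good outcome into a bad one — never the reverse.

$2505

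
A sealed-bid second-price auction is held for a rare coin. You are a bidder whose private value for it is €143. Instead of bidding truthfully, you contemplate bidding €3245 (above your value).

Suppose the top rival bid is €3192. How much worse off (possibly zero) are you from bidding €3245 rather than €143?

€3049

Bidding your value €143: you lose (since €143 < €3192). Payoff €0.
Bidding €3245: you win and pay €3192. Payoff €143 − €3192 = −€3049.
The competing bid €3192 lies between your value and your inflated bid, so overbidding wins an item priced above your value.
Loss from deviating = €0 − (−€3049) = €3049.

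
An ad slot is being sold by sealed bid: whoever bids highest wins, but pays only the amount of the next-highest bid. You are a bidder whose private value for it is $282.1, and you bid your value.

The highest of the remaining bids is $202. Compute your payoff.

Your bid $282.1 exceeds the highest competing bid $202, so you win.
In a second-price auction the winner pays the second-highest bid, $202.
Payoff = value − price = $282.1 − $202 = $80.1.

$80.1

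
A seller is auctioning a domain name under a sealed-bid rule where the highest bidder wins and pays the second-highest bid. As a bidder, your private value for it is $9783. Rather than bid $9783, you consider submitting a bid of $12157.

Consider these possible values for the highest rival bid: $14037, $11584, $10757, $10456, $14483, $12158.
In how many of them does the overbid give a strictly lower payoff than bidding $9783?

The deviation hurts exactly when the highest competing bid lies strictly between $9783 and $12157 — overbidding then wins at a price above your value.
$14037: above both → same outcome either way.
$11584: inside the interval → strictly worse (loss $1801).
$10757: inside the interval → strictly worse (loss $974).
$10456: inside the interval → strictly worse (loss $673).
$14483: above both → same outcome either way.
$12158: above both → same outcome either way.
Count: 3.

3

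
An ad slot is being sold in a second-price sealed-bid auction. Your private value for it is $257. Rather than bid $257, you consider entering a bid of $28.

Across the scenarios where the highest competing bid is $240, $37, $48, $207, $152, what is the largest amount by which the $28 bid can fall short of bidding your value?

$220

$240: truthful gives $17, deviation gives $0 → loss $17.
$37: truthful gives $220, deviation gives $0 → loss $220.
$48: truthful gives $209, deviation gives $0 → loss $209.
$207: truthful gives $50, deviation gives $0 → loss $50.
$152: truthful gives $105, deviation gives $0 → loss $105.
Maximum loss: $220.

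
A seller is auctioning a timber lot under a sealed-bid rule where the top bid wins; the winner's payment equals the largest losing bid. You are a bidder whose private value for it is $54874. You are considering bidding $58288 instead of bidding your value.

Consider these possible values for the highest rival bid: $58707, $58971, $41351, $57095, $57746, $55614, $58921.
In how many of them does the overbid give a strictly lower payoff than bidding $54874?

3

The deviation hurts exactly when the highest competing bid lies strictly between $54874 and $58288 — overbidding then wins at a price above your value.
$58707: above both → same outcome either way.
$58971: above both → same outcome either way.
$41351: below both → same outcome either way.
$57095: inside the interval → strictly worse (loss $2221).
$57746: inside the interval → strictly worse (loss $2872).
$55614: inside the interval → strictly worse (loss $740).
$58921: above both → same outcome either way.
Count: 3.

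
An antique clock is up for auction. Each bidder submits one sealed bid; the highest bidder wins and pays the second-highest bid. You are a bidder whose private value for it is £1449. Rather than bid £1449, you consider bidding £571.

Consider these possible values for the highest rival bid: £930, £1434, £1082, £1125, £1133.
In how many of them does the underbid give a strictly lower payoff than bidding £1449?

5

The deviation hurts exactly when the highest competing bid lies strictly between £571 and £1449 — underbidding then forfeits a profitable win.
£930: inside the interval → strictly worse (loss £519).
£1434: inside the interval → strictly worse (loss £15).
£1082: inside the interval → strictly worse (loss £367).
£1125: inside the interval → strictly worse (loss £324).
£1133: inside the interval → strictly worse (loss £316).
Count: 5.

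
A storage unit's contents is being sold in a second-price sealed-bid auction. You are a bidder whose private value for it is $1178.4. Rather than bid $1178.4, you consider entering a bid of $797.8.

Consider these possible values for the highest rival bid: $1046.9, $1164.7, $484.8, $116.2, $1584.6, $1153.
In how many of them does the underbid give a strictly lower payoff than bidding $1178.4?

3

The deviation hurts exactly when the highest competing bid lies strictly between $797.8 and $1178.4 — underbidding then forfeits a profitable win.
$1046.9: inside the interval → strictly worse (loss $131.5).
$1164.7: inside the interval → strictly worse (loss $13.7).
$484.8: below both → same outcome either way.
$116.2: below both → same outcome either way.
$1584.6: above both → same outcome either way.
$1153: inside the interval → strictly worse (loss $25.4).
Count: 3.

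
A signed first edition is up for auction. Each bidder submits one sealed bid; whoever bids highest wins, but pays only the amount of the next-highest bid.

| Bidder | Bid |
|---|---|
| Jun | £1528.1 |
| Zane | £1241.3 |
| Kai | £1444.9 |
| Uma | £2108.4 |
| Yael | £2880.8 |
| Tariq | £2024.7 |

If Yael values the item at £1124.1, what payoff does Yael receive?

−£984.3

Highest bid: Yael at £2880.8, so Yael wins.
Second-highest bid: Uma at £2108.4 — that is the price the winner pays.
Yael's payoff = value − price = £1124.1 − £2108.4 = −£984.3.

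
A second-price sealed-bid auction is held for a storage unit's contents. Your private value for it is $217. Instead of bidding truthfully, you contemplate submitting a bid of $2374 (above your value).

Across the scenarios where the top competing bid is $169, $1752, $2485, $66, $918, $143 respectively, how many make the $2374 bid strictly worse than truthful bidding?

2

The deviation hurts exactly when the highest competing bid lies strictly between $217 and $2374 — overbidding then wins at a price above your value.
$169: below both → same outcome either way.
$1752: inside the interval → strictly worse (loss $1535).
$2485: above both → same outcome either way.
$66: below both → same outcome either way.
$918: inside the interval → strictly worse (loss $701).
$143: below both → same outcome either way.
Count: 2.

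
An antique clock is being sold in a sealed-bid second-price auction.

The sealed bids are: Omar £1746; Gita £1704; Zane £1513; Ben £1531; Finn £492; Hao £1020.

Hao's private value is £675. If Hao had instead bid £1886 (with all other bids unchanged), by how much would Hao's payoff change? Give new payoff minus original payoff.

The highest bid among the other bidders is £1746; Hao's bid doesn't change that.
Original bid £1020: Hao is not highest (top rival bid is £1746); payoff £0.
Alternative bid £1886: Hao is highest, pays the top rival bid £1746; payoff £675 − £1746 = −£1071.
Change in payoff = −£1071 − (£0) = −£1071.

−£1071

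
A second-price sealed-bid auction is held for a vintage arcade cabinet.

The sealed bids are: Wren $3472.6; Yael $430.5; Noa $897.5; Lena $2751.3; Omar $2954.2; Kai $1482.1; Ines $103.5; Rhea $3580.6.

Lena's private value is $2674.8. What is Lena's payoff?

Highest bid: Rhea at $3580.6, so Rhea wins.
Second-highest bid: Wren at $3472.6 — that is the price the winner pays.
Lena did not win, so Lena pays nothing and receives nothing: payoff $0.

$0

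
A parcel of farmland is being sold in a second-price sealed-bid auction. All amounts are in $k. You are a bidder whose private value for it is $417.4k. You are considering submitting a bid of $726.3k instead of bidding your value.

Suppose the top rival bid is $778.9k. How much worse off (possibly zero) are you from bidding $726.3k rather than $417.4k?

Bidding your value $417.4k: you lose (since $417.4k < $778.9k). Payoff $0k.
Bidding $726.3k: you lose. Payoff $0k.
Difference = $0k − $0k = $0k; both bids lead to the same outcome because the competing bid is above both your value and your alternative bid.

$0k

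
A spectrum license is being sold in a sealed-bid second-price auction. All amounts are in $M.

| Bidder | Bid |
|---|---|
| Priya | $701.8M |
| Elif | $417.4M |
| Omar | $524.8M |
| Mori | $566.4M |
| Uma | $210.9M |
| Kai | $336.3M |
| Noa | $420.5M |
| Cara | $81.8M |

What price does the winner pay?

Highest bid: Priya at $701.8M, so Priya wins.
Second-highest bid: Mori at $566.4M — that is the price the winner pays.

$566.4M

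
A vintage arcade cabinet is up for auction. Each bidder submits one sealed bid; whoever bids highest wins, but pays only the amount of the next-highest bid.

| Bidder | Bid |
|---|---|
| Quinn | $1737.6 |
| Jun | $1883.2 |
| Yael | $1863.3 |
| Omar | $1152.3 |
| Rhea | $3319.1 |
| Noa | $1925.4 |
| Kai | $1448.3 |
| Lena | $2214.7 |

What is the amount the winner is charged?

$2214.7

Highest bid: Rhea at $3319.1, so Rhea wins.
Second-highest bid: Lena at $2214.7 — that is the price the winner pays.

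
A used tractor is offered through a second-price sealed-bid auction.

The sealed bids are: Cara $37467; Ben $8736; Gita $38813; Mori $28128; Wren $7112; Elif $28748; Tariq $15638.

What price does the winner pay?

Highest bid: Gita at $38813, so Gita wins.
Second-highest bid: Cara at $37467 — that is the price the winner pays.

$37467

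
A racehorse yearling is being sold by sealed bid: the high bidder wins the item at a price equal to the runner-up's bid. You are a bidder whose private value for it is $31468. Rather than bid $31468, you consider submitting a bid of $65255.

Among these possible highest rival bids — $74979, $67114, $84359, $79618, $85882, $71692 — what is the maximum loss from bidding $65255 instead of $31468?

$74979: same outcome either way → loss $0.
$67114: same outcome either way → loss $0.
$84359: same outcome either way → loss $0.
$79618: same outcome either way → loss $0.
$85882: same outcome either way → loss $0.
$71692: same outcome either way → loss $0.
Maximum loss: $0.

$0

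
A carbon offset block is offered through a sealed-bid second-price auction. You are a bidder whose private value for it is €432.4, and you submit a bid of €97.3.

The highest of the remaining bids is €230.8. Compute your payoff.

€0

Your bid €97.3 is below the highest competing bid €230.8, so you lose.
A losing bidder pays nothing and receives nothing: payoff = €0.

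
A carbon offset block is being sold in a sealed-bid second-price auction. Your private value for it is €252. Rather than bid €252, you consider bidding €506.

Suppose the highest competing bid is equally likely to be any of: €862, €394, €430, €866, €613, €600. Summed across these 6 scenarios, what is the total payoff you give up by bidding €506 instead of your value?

The deviation costs you only when the competing bid falls strictly between €252 and €506; elsewhere both bids give the same outcome.
€862: outcomes coincide → loss €0.
€394: truthful payoff €0, deviation payoff −€142 → loss €142.
€430: truthful payoff €0, deviation payoff −€178 → loss €178.
€866: outcomes coincide → loss €0.
€613: outcomes coincide → loss €0.
€600: outcomes coincide → loss €0.
Total loss = €142 + €178 = €320.

€320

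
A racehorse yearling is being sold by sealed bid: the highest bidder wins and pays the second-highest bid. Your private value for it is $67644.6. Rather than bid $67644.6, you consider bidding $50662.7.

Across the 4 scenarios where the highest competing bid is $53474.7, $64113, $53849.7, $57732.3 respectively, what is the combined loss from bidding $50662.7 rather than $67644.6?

The deviation costs you only when the competing bid falls strictly between $50662.7 and $67644.6; elsewhere both bids give the same outcome.
$53474.7: truthful payoff $14169.9, deviation payoff $0 → loss $14169.9.
$64113: truthful payoff $3531.6, deviation payoff $0 → loss $3531.6.
$53849.7: truthful payoff $13794.9, deviation payoff $0 → loss $13794.9.
$57732.3: truthful payoff $9912.3, deviation payoff $0 → loss $9912.3.
Total loss = $14169.9 + $3531.6 + $13794.9 + $9912.3 = $41408.7.
Because the price is fixed by the runner-up's bid, deviating from your value can only change a good outcome into a bad one — never the reverse.

$41408.7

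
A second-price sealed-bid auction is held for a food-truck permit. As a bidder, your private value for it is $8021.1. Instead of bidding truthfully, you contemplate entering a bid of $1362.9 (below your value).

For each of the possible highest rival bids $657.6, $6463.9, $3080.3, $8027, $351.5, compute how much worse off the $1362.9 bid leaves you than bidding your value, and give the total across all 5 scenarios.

The deviation costs you only when the competing bid falls strictly between $1362.9 and $8021.1; elsewhere both bids give the same outcome.
$657.6: outcomes coincide → loss $0.
$6463.9: truthful payoff $1557.2, deviation payoff $0 → loss $1557.2.
$3080.3: truthful payoff $4940.8, deviation payoff $0 → loss $4940.8.
$8027: outcomes coincide → loss $0.
$351.5: outcomes coincide → loss $0.
Total loss = $1557.2 + $4940.8 = $6498.

$6498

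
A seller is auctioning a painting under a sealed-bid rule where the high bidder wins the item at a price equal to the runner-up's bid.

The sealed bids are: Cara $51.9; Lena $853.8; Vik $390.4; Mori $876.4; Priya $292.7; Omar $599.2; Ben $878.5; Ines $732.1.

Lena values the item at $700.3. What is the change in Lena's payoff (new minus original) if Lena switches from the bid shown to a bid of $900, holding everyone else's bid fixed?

The highest bid among the other bidders is $878.5; Lena's bid doesn't change that.
Original bid $853.8: Lena is not highest (top rival bid is $878.5); payoff $0.
Alternative bid $900: Lena is highest, pays the top rival bid $878.5; payoff $700.3 − $878.5 = −$178.2.
Change in payoff = −$178.2 − ($0) = −$178.2.

−$178.2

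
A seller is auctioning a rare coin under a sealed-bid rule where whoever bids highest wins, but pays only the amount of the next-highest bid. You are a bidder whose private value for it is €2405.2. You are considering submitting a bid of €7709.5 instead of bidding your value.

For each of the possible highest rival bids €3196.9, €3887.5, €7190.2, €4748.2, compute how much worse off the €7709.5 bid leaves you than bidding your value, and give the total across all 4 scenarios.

€9402

The deviation costs you only when the competing bid falls strictly between €2405.2 and €7709.5; elsewhere both bids give the same outcome.
€3196.9: truthful payoff €0, deviation payoff −€791.7 → loss €791.7.
€3887.5: truthful payoff €0, deviation payoff −€1482.3 → loss €1482.3.
€7190.2: truthful payoff €0, deviation payoff −€4785 → loss €4785.
€4748.2: truthful payoff €0, deviation payoff −€2343 → loss €2343.
Total loss = €791.7 + €1482.3 + €4785 + €2343 = €9402.
In a second-price auction your bid sets only whether you win, not what you pay, so bidding your true value is weakly dominant.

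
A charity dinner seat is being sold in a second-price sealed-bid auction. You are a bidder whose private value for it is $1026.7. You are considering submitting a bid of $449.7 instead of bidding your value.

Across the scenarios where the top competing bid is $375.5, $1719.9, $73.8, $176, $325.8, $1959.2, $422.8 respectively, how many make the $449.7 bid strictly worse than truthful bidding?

0

The deviation hurts exactly when the highest competing bid lies strictly between $449.7 and $1026.7 — underbidding then forfeits a profitable win.
$375.5: below both → same outcome either way.
$1719.9: above both → same outcome either way.
$73.8: below both → same outcome either way.
$176: below both → same outcome either way.
$325.8: below both → same outcome either way.
$1959.2: above both → same outcome either way.
$422.8: below both → same outcome either way.
Count: 0.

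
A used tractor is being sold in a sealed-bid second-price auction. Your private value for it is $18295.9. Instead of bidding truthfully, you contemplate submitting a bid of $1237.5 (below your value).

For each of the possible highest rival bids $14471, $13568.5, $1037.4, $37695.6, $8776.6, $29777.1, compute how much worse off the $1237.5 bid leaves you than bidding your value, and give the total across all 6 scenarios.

$18071.6

The deviation costs you only when the competing bid falls strictly between $1237.5 and $18295.9; elsewhere both bids give the same outcome.
$14471: truthful payoff $3824.9, deviation payoff $0 → loss $3824.9.
$13568.5: truthful payoff $4727.4, deviation payoff $0 → loss $4727.4.
$1037.4: outcomes coincide → loss $0.
$37695.6: outcomes coincide → loss $0.
$8776.6: truthful payoff $9519.3, deviation payoff $0 → loss $9519.3.
$29777.1: outcomes coincide → loss $0.
Total loss = $3824.9 + $4727.4 + $9519.3 = $18071.6.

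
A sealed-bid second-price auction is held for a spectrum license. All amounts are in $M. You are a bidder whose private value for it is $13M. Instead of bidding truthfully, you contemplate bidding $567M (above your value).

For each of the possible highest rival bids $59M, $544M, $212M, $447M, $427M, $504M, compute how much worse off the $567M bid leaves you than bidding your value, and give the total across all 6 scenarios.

The deviation costs you only when the competing bid falls strictly between $13M and $567M; elsewhere both bids give the same outcome.
$59M: truthful payoff $0M, deviation payoff −$46M → loss $46M.
$544M: truthful payoff $0M, deviation payoff −$531M → loss $531M.
$212M: truthful payoff $0M, deviation payoff −$199M → loss $199M.
$447M: truthful payoff $0M, deviation payoff −$434M → loss $434M.
$427M: truthful payoff $0M, deviation payoff −$414M → loss $414M.
$504M: truthful payoff $0M, deviation payoff −$491M → loss $491M.
Total loss = $46M + $531M + $199M + $434M + $414M + $491M = $2115M.
In a second-price auction your bid sets only whether you win, not what you pay, so bidding your true value is weakly dominant.

$2115M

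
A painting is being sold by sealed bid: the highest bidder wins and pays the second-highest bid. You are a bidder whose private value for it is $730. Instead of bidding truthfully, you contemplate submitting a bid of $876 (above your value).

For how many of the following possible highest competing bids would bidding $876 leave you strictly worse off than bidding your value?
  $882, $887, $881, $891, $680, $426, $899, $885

0

The deviation hurts exactly when the highest competing bid lies strictly between $730 and $876 — overbidding then wins at a price above your value.
$882: above both → same outcome either way.
$887: above both → same outcome either way.
$881: above both → same outcome either way.
$891: above both → same outcome either way.
$680: below both → same outcome either way.
$426: below both → same outcome either way.
$899: above both → same outcome either way.
$885: above both → same outcome either way.
Count: 0.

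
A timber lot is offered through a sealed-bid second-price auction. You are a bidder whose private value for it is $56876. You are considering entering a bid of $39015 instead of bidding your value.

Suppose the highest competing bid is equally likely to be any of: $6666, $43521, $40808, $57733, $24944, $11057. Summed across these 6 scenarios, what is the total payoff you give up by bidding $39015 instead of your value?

$29423

The deviation costs you only when the competing bid falls strictly between $39015 and $56876; elsewhere both bids give the same outcome.
$6666: outcomes coincide → loss $0.
$43521: truthful payoff $13355, deviation payoff $0 → loss $13355.
$40808: truthful payoff $16068, deviation payoff $0 → loss $16068.
$57733: outcomes coincide → loss $0.
$24944: outcomes coincide → loss $0.
$11057: outcomes coincide → loss $0.
Total loss = $13355 + $16068 = $29423.
Because the price is fixed by the runner-up's bid, deviating from your value can only change a good outcome into a bad one — never the reverse.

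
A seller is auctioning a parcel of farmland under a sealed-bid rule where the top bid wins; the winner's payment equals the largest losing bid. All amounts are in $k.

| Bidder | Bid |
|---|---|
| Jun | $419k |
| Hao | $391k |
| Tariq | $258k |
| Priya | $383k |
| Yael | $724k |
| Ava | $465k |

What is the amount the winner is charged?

$465k

Highest bid: Yael at $724k, so Yael wins.
Second-highest bid: Ava at $465k — that is the price the winner pays.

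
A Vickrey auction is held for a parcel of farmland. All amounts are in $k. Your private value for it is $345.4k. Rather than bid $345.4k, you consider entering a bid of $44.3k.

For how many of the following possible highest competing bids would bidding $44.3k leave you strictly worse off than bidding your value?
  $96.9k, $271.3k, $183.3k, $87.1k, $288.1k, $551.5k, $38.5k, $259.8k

The deviation hurts exactly when the highest competing bid lies strictly between $44.3k and $345.4k — underbidding then forfeits a profitable win.
$96.9k: inside the interval → strictly worse (loss $248.5k).
$271.3k: inside the interval → strictly worse (loss $74.1k).
$183.3k: inside the interval → strictly worse (loss $162.1k).
$87.1k: inside the interval → strictly worse (loss $258.3k).
$288.1k: inside the interval → strictly worse (loss $57.3k).
$551.5k: above both → same outcome either way.
$38.5k: below both → same outcome either way.
$259.8k: inside the interval → strictly worse (loss $85.6k).
Count: 6.

6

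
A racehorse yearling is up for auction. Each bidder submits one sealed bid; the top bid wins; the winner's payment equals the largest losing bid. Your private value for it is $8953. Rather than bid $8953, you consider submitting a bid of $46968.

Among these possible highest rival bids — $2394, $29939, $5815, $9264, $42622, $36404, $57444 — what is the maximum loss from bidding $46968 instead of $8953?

$33669

$2394: same outcome either way → loss $0.
$29939: truthful gives $0, deviation gives −$20986 → loss $20986.
$5815: same outcome either way → loss $0.
$9264: truthful gives $0, deviation gives −$311 → loss $311.
$42622: truthful gives $0, deviation gives −$33669 → loss $33669.
$36404: truthful gives $0, deviation gives −$27451 → loss $27451.
$57444: same outcome either way → loss $0.
Maximum loss: $33669.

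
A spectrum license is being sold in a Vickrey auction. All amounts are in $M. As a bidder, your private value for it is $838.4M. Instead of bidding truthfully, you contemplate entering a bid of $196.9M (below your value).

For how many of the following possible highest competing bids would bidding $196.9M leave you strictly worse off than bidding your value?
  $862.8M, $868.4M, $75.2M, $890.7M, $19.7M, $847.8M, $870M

The deviation hurts exactly when the highest competing bid lies strictly between $196.9M and $838.4M — underbidding then forfeits a profitable win.
$862.8M: above both → same outcome either way.
$868.4M: above both → same outcome either way.
$75.2M: below both → same outcome either way.
$890.7M: above both → same outcome either way.
$19.7M: below both → same outcome either way.
$847.8M: above both → same outcome either way.
$870M: above both → same outcome either way.
Count: 0.

0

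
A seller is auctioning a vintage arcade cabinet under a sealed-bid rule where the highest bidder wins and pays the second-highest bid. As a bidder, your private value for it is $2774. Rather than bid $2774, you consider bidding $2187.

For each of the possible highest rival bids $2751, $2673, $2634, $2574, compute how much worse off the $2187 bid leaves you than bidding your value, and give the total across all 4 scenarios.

The deviation costs you only when the competing bid falls strictly between $2187 and $2774; elsewhere both bids give the same outcome.
$2751: truthful payoff $23, deviation payoff $0 → loss $23.
$2673: truthful payoff $101, deviation payoff $0 → loss $101.
$2634: truthful payoff $140, deviation payoff $0 → loss $140.
$2574: truthful payoff $200, deviation payoff $0 → loss $200.
Total loss = $23 + $101 + $140 + $200 = $464.

$464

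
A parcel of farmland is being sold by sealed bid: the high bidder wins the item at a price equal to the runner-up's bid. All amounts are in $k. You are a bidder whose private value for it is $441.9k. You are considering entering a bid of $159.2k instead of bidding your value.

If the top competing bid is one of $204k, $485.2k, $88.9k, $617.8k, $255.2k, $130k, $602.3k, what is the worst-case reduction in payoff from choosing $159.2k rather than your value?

$237.9k

$204k: truthful gives $237.9k, deviation gives $0k → loss $237.9k.
$485.2k: same outcome either way → loss $0k.
$88.9k: same outcome either way → loss $0k.
$617.8k: same outcome either way → loss $0k.
$255.2k: truthful gives $186.7k, deviation gives $0k → loss $186.7k.
$130k: same outcome either way → loss $0k.
$602.3k: same outcome either way → loss $0k.
Maximum loss: $237.9k.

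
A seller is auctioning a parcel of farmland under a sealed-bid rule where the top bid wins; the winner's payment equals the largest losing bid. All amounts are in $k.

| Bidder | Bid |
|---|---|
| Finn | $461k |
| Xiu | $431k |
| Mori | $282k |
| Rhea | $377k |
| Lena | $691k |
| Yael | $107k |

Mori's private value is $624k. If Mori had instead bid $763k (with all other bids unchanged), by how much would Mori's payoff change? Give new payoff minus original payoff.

The highest bid among the other bidders is $691k; Mori's bid doesn't change that.
Original bid $282k: Mori is not highest (top rival bid is $691k); payoff $0k.
Alternative bid $763k: Mori is highest, pays the top rival bid $691k; payoff $624k − $691k = −$67k.
Change in payoff = −$67k − ($0k) = −$67k.

−$67k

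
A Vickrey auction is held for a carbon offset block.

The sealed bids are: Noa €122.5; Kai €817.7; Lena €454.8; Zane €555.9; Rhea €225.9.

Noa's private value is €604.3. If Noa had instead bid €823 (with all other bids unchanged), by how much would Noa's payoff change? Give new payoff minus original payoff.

The highest bid among the other bidders is €817.7; Noa's bid doesn't change that.
Original bid €122.5: Noa is not highest (top rival bid is €817.7); payoff €0.
Alternative bid €823: Noa is highest, pays the top rival bid €817.7; payoff €604.3 − €817.7 = −€213.4.
Change in payoff = −€213.4 − (€0) = −€213.4.

−€213.4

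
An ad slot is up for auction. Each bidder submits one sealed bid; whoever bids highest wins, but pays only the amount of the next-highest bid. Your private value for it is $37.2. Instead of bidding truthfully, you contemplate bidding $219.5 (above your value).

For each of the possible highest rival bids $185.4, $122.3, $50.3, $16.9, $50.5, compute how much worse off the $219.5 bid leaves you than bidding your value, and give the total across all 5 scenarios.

The deviation costs you only when the competing bid falls strictly between $37.2 and $219.5; elsewhere both bids give the same outcome.
$185.4: truthful payoff $0, deviation payoff −$148.2 → loss $148.2.
$122.3: truthful payoff $0, deviation payoff −$85.1 → loss $85.1.
$50.3: truthful payoff $0, deviation payoff −$13.1 → loss $13.1.
$16.9: outcomes coincide → loss $0.
$50.5: truthful payoff $0, deviation payoff −$13.3 → loss $13.3.
Total loss = $148.2 + $85.1 + $13.1 + $13.3 = $259.7.

$259.7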